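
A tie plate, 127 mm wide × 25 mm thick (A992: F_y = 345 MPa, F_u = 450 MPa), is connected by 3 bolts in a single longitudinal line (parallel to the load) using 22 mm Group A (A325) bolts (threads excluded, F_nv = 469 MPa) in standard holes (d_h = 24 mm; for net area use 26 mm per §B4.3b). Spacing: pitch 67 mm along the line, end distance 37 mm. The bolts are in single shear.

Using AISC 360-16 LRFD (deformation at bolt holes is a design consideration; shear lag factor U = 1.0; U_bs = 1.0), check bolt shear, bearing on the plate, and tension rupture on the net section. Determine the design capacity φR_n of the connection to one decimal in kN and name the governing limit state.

401.1 kN (bolt shear governs)

Bolt shear: A_b = π(22)²/4 = 380.13 mm². φR_n = 0.75 × 469 × 380.13 × 3 × 1 = 401.1 kN.
Bearing (25 mm plate, F_u = 450 MPa): end bolts L_c = 37 − 24/2 = 25, R_n = min(1.2×25×25×450, 2.4×22×25×450) = 337.5 kN/bolt; interior L_c = 67 − 24 = 43, R_n = 580.5 kN/bolt. φR_n = 0.75 × (1×337.5 + 2×580.5) = 1123.9 kN.
Tension rupture (net): A_n = (127 − 1×26)×25 = 2525 mm² (U = 1.0, A_e = A_n). φR_n = 0.75 × 450 × 2525 = 852.2 kN.
Governing: min(401.1, 1123.9, 852.2) = 401.1 kN → bolt shear.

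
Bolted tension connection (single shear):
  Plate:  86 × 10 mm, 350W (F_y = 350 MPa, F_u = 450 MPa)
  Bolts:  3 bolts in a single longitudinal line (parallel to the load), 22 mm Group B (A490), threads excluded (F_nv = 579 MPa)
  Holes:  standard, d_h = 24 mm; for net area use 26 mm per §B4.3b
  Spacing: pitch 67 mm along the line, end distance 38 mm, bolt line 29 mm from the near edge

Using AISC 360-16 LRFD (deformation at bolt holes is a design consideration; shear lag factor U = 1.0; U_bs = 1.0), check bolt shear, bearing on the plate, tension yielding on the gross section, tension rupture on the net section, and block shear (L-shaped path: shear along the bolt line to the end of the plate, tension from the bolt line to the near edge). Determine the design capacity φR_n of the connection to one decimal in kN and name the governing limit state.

Bolt shear: A_b = π(22)²/4 = 380.13 mm². φR_n = 0.75 × 579 × 380.13 × 3 × 1 = 495.2 kN.
Bearing (10 mm plate, F_u = 450 MPa): end bolts L_c = 38 − 24/2 = 26, R_n = min(1.2×26×10×450, 2.4×22×10×450) = 140.4 kN/bolt; interior L_c = 67 − 24 = 43, R_n = 232.2 kN/bolt. φR_n = 0.75 × (1×140.4 + 2×232.2) = 453.6 kN.
Tension yield (gross): A_g = 86×10 = 860 mm². φR_n = 0.90 × 350 × 860 = 270.9 kN.
Tension rupture (net): A_n = (86 − 1×26)×10 = 600 mm² (U = 1.0, A_e = A_n). φR_n = 0.75 × 450 × 600 = 202.5 kN.
Block shear: shear path 1×[38+2×67] = 1×172 mm, A_gv = 1720, A_nv = 1×(172 − 2.5×26)×10 = 1070 mm²; tension to near edge: (29 − 0.5×26)×10 = 160 mm². R_n = min(0.6×450×1070, 0.6×350×1720) + 1.0×450×160 = min(288.9, 361.2) + 72 = 360.9 kN. φR_n = 0.75 × 360.9 = 270.7 kN.
Governing: min(495.2, 453.6, 270.9, 202.5, 270.7) = 202.5 kN → net-section rupture.

202.5 kN (net-section rupture governs)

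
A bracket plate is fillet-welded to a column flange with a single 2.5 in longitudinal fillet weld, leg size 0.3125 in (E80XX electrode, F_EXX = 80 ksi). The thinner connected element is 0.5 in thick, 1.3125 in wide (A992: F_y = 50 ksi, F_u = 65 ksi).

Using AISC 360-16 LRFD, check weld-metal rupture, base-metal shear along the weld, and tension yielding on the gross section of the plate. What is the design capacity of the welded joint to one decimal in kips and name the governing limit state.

Weld metal: throat = 0.707×0.3125 = 0.22094 in, L = 2.5 in. φR_n = 0.75 × 0.6 × 80 × 0.22094 × 2.5 = 19.9 kips.
Base metal shear (0.5 in plate): yield φR_n = 1.0×0.6×50×0.5×2.5 = 37.5 kips; rupture φR_n = 0.75×0.6×65×0.5×2.5 = 36.6 kips; take 36.6 kips (rupture).
Tension yield (gross): A_g = 1.3125×0.5 = 0.65625 in². φR_n = 0.90 × 50 × 0.65625 = 29.5 kips.
Governing: min(19.9, 36.6, 29.5) = 19.9 kips → weld metal.

19.9 kips (weld metal governs)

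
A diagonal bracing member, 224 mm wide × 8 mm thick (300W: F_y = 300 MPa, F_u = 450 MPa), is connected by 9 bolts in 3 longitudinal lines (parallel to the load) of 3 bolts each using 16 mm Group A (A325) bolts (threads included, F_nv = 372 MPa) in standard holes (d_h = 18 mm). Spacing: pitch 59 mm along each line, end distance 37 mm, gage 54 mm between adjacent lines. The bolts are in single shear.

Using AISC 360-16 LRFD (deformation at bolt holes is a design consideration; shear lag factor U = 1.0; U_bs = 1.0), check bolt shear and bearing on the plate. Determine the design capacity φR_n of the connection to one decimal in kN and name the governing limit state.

504.9 kN (bolt shear governs)

Bolt shear: A_b = π(16)²/4 = 201.06 mm². φR_n = 0.75 × 372 × 201.06 × 9 × 1 = 504.9 kN.
Bearing (8 mm plate, F_u = 450 MPa): end bolts L_c = 37 − 18/2 = 28, R_n = min(1.2×28×8×450, 2.4×16×8×450) = 120.96 kN/bolt; interior L_c = 59 − 18 = 41, R_n = 138.24 kN/bolt. φR_n = 0.75 × (3×120.96 + 6×138.24) = 894.2 kN.
Governing: min(504.9, 894.2) = 504.9 kN → bolt shear.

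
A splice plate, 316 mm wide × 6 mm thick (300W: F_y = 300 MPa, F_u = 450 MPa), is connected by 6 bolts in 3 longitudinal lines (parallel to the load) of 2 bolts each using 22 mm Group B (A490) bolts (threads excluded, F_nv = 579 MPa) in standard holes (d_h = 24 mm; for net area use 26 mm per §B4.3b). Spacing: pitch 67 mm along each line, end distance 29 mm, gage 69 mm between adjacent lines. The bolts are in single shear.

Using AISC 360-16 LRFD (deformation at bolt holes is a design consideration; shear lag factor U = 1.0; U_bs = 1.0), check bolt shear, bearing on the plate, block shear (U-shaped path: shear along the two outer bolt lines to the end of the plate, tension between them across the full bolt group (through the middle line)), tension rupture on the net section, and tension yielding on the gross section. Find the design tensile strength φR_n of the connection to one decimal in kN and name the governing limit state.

Bolt shear: A_b = π(22)²/4 = 380.13 mm². φR_n = 0.75 × 579 × 380.13 × 6 × 1 = 990.4 kN.
Bearing (6 mm plate, F_u = 450 MPa): end bolts L_c = 29 − 24/2 = 17, R_n = min(1.2×17×6×450, 2.4×22×6×450) = 55.08 kN/bolt; interior L_c = 67 − 24 = 43, R_n = 139.32 kN/bolt. φR_n = 0.75 × (3×55.08 + 3×139.32) = 437.4 kN.
Block shear: shear path 2×[29+1×67] = 2×96 mm, A_gv = 1152, A_nv = 2×(96 − 1.5×26)×6 = 684 mm²; tension across gage: (138 − 2×26)×6 = 516 mm². R_n = min(0.6×450×684, 0.6×300×1152) + 1.0×450×516 = min(184.68, 207.36) + 232.2 = 416.88 kN. φR_n = 0.75 × 416.88 = 312.7 kN.
Tension rupture (net): A_n = (316 − 3×26)×6 = 1428 mm² (U = 1.0, A_e = A_n). φR_n = 0.75 × 450 × 1428 = 482.0 kN.
Tension yield (gross): A_g = 316×6 = 1896 mm². φR_n = 0.90 × 300 × 1896 = 511.9 kN.
Governing: min(990.4, 437.4, 312.7, 482.0, 511.9) = 312.7 kN → block shear.

312.7 kN (block shear governs)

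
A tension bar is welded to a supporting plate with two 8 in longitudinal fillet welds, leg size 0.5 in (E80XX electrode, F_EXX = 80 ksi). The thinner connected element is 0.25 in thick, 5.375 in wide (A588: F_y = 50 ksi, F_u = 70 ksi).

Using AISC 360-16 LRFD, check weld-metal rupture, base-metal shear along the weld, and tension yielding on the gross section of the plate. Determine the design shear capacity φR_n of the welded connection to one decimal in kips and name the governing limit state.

Weld metal: throat = 0.707×0.5 = 0.3535 in, L = 2×8 = 16 in. φR_n = 0.75 × 0.6 × 80 × 0.3535 × 16 = 203.6 kips.
Base metal shear (0.25 in plate): yield φR_n = 1.0×0.6×50×0.25×16 = 120.0 kips; rupture φR_n = 0.75×0.6×70×0.25×16 = 126.0 kips; take 120.0 kips (yield).
Tension yield (gross): A_g = 5.375×0.25 = 1.3438 in². φR_n = 0.90 × 50 × 1.3438 = 60.5 kips.
Governing: min(203.6, 120.0, 60.5) = 60.5 kips → gross-section yield.

60.5 kips (gross-section yield governs)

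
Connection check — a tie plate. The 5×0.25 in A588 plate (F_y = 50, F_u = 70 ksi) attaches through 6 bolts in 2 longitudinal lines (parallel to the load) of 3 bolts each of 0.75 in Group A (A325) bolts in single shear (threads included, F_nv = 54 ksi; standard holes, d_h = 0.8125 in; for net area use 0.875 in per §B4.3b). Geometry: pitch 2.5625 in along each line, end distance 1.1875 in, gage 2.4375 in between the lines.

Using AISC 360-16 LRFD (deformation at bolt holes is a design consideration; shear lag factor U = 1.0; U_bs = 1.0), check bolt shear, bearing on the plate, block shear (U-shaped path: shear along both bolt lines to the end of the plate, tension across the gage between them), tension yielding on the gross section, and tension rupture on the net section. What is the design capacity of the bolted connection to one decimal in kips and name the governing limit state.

42.7 kips (net-section rupture governs)

Bolt shear: A_b = π(0.75)²/4 = 0.44179 in². φR_n = 0.75 × 54 × 0.44179 × 6 × 1 = 107.4 kips.
Bearing (0.25 in plate, F_u = 70 ksi): end bolts L_c = 1.1875 − 0.8125/2 = 0.78125, R_n = min(1.2×0.78125×0.25×70, 2.4×0.75×0.25×70) = 16.406 kips/bolt; interior L_c = 2.5625 − 0.8125 = 1.75, R_n = 31.5 kips/bolt. φR_n = 0.75 × (2×16.406 + 4×31.5) = 119.1 kips.
Block shear: shear path 2×[1.1875+2×2.5625] = 2×6.3125 in, A_gv = 3.1563, A_nv = 2×(6.3125 − 2.5×0.875)×0.25 = 2.0625 in²; tension across gage: (2.4375 − 1×0.875)×0.25 = 0.39063 in². R_n = min(0.6×70×2.0625, 0.6×50×3.1563) + 1.0×70×0.39063 = min(86.625, 94.689) + 27.344 = 113.97 kips. φR_n = 0.75 × 113.97 = 85.5 kips.
Tension yield (gross): A_g = 5×0.25 = 1.25 in². φR_n = 0.90 × 50 × 1.25 = 56.3 kips.
Tension rupture (net): A_n = (5 − 2×0.875)×0.25 = 0.8125 in² (U = 1.0, A_e = A_n). φR_n = 0.75 × 70 × 0.8125 = 42.7 kips.
Governing: min(107.4, 119.1, 85.5, 56.3, 42.7) = 42.7 kips → net-section rupture.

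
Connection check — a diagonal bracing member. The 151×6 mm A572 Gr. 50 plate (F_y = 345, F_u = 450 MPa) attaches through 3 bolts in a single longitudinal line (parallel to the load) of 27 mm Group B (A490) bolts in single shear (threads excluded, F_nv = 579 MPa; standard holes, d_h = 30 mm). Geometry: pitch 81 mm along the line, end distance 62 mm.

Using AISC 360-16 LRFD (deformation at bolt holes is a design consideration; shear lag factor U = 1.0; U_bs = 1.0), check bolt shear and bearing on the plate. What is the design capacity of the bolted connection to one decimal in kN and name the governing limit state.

Bolt shear: A_b = π(27)²/4 = 572.56 mm². φR_n = 0.75 × 579 × 572.56 × 3 × 1 = 745.9 kN.
Bearing (6 mm plate, F_u = 450 MPa): end bolts L_c = 62 − 30/2 = 47, R_n = min(1.2×47×6×450, 2.4×27×6×450) = 152.28 kN/bolt; interior L_c = 81 − 30 = 51, R_n = 165.24 kN/bolt. φR_n = 0.75 × (1×152.28 + 2×165.24) = 362.1 kN.
Governing: min(745.9, 362.1) = 362.1 kN → bearing.

362.1 kN (bearing governs)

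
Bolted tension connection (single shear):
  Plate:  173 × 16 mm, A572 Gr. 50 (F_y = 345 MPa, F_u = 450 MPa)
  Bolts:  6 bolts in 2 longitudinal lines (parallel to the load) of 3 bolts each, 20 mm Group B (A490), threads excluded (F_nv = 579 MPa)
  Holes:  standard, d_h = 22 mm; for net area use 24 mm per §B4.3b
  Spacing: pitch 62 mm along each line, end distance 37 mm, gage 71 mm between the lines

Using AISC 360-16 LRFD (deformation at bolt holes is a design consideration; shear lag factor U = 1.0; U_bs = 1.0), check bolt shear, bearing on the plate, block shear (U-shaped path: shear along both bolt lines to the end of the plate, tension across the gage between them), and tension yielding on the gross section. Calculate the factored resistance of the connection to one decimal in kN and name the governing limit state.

818.5 kN (bolt shear governs)

Bolt shear: A_b = π(20)²/4 = 314.16 mm². φR_n = 0.75 × 579 × 314.16 × 6 × 1 = 818.5 kN.
Bearing (16 mm plate, F_u = 450 MPa): end bolts L_c = 37 − 22/2 = 26, R_n = min(1.2×26×16×450, 2.4×20×16×450) = 224.64 kN/bolt; interior L_c = 62 − 22 = 40, R_n = 345.6 kN/bolt. φR_n = 0.75 × (2×224.64 + 4×345.6) = 1373.8 kN.
Block shear: shear path 2×[37+2×62] = 2×161 mm, A_gv = 5152, A_nv = 2×(161 − 2.5×24)×16 = 3232 mm²; tension across gage: (71 − 1×24)×16 = 752 mm². R_n = min(0.6×450×3232, 0.6×345×5152) + 1.0×450×752 = min(872.64, 1066.5) + 338.4 = 1211 kN. φR_n = 0.75 × 1211 = 908.3 kN.
Tension yield (gross): A_g = 173×16 = 2768 mm². φR_n = 0.90 × 345 × 2768 = 859.5 kN.
Governing: min(818.5, 1373.8, 908.3, 859.5) = 818.5 kN → bolt shear.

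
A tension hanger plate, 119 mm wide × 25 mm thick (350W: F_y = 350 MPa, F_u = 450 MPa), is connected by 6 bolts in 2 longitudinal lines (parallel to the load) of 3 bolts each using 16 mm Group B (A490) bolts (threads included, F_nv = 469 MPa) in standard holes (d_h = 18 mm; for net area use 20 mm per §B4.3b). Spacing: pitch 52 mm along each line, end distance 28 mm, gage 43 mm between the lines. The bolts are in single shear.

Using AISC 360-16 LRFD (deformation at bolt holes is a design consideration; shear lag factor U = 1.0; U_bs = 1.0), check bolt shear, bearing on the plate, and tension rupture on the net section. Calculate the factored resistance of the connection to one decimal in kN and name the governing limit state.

Bolt shear: A_b = π(16)²/4 = 201.06 mm². φR_n = 0.75 × 469 × 201.06 × 6 × 1 = 424.3 kN.
Bearing (25 mm plate, F_u = 450 MPa): end bolts L_c = 28 − 18/2 = 19, R_n = min(1.2×19×25×450, 2.4×16×25×450) = 256.5 kN/bolt; interior L_c = 52 − 18 = 34, R_n = 432 kN/bolt. φR_n = 0.75 × (2×256.5 + 4×432) = 1680.8 kN.
Tension rupture (net): A_n = (119 − 2×20)×25 = 1975 mm² (U = 1.0, A_e = A_n). φR_n = 0.75 × 450 × 1975 = 666.6 kN.
Governing: min(424.3, 1680.8, 666.6) = 424.3 kN → bolt shear.

424.3 kN (bolt shear governs)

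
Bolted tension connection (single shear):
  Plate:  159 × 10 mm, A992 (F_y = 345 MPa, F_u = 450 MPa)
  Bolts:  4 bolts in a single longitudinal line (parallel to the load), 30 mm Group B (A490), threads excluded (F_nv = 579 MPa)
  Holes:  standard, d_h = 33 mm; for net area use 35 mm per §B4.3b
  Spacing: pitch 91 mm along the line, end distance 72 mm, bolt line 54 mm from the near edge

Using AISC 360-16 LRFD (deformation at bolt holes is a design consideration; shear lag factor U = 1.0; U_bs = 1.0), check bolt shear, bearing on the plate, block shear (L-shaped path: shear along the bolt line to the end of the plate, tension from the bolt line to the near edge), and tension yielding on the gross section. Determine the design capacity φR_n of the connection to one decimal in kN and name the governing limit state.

493.7 kN (gross-section yield governs)

Bolt shear: A_b = π(30)²/4 = 706.86 mm². φR_n = 0.75 × 579 × 706.86 × 4 × 1 = 1227.8 kN.
Bearing (10 mm plate, F_u = 450 MPa): end bolts L_c = 72 − 33/2 = 55.5, R_n = min(1.2×55.5×10×450, 2.4×30×10×450) = 299.7 kN/bolt; interior L_c = 91 − 33 = 58, R_n = 313.2 kN/bolt. φR_n = 0.75 × (1×299.7 + 3×313.2) = 929.5 kN.
Block shear: shear path 1×[72+3×91] = 1×345 mm, A_gv = 3450, A_nv = 1×(345 − 3.5×35)×10 = 2225 mm²; tension to near edge: (54 − 0.5×35)×10 = 365 mm². R_n = min(0.6×450×2225, 0.6×345×3450) + 1.0×450×365 = min(600.75, 714.15) + 164.25 = 765 kN. φR_n = 0.75 × 765 = 573.8 kN.
Tension yield (gross): A_g = 159×10 = 1590 mm². φR_n = 0.90 × 345 × 1590 = 493.7 kN.
Governing: min(1227.8, 929.5, 573.8, 493.7) = 493.7 kN → gross-section yield.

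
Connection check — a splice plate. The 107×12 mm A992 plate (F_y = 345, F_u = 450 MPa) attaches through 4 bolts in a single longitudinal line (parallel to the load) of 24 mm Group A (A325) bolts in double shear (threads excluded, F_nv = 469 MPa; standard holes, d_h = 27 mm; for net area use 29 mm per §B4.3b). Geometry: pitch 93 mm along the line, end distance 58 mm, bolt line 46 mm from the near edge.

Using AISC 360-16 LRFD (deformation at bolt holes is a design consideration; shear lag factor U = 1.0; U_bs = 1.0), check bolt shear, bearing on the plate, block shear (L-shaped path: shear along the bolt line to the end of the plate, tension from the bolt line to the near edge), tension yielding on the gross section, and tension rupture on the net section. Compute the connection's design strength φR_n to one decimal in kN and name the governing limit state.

315.9 kN (net-section rupture governs)

Bolt shear: A_b = π(24)²/4 = 452.39 mm². φR_n = 0.75 × 469 × 452.39 × 4 × 2 = 1273.0 kN.
Bearing (12 mm plate, F_u = 450 MPa): end bolts L_c = 58 − 27/2 = 44.5, R_n = min(1.2×44.5×12×450, 2.4×24×12×450) = 288.36 kN/bolt; interior L_c = 93 − 27 = 66, R_n = 311.04 kN/bolt. φR_n = 0.75 × (1×288.36 + 3×311.04) = 916.1 kN.
Block shear: shear path 1×[58+3×93] = 1×337 mm, A_gv = 4044, A_nv = 1×(337 − 3.5×29)×12 = 2826 mm²; tension to near edge: (46 − 0.5×29)×12 = 378 mm². R_n = min(0.6×450×2826, 0.6×345×4044) + 1.0×450×378 = min(763.02, 837.11) + 170.1 = 933.12 kN. φR_n = 0.75 × 933.12 = 699.8 kN.
Tension yield (gross): A_g = 107×12 = 1284 mm². φR_n = 0.90 × 345 × 1284 = 398.7 kN.
Tension rupture (net): A_n = (107 − 1×29)×12 = 936 mm² (U = 1.0, A_e = A_n). φR_n = 0.75 × 450 × 936 = 315.9 kN.
Governing: min(1273.0, 916.1, 699.8, 398.7, 315.9) = 315.9 kN → net-section rupture.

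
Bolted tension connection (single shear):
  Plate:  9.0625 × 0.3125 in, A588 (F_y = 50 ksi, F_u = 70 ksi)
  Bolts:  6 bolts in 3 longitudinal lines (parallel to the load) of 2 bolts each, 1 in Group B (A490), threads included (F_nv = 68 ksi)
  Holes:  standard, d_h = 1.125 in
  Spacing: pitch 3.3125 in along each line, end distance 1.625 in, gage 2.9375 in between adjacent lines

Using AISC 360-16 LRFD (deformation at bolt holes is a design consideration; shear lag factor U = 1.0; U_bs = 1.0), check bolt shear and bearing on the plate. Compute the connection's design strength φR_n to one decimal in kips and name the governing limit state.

180.9 kips (bearing governs)

Bolt shear: A_b = π(1)²/4 = 0.7854 in². φR_n = 0.75 × 68 × 0.7854 × 6 × 1 = 240.3 kips.
Bearing (0.3125 in plate, F_u = 70 ksi): end bolts L_c = 1.625 − 1.125/2 = 1.0625, R_n = min(1.2×1.0625×0.3125×70, 2.4×1×0.3125×70) = 27.891 kips/bolt; interior L_c = 3.3125 − 1.125 = 2.1875, R_n = 52.5 kips/bolt. φR_n = 0.75 × (3×27.891 + 3×52.5) = 180.9 kips.
Governing: min(240.3, 180.9) = 180.9 kips → bearing.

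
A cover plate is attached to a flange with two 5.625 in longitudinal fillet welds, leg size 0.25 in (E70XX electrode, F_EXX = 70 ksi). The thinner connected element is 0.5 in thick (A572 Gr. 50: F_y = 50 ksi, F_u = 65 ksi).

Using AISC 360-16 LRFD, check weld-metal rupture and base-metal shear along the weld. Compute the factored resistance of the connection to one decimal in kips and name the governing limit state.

62.6 kips (weld metal governs)

Weld metal: throat = 0.707×0.25 = 0.17675 in, L = 2×5.625 = 11.25 in. φR_n = 0.75 × 0.6 × 70 × 0.17675 × 11.25 = 62.6 kips.
Base metal shear (0.5 in plate): yield φR_n = 1.0×0.6×50×0.5×11.25 = 168.8 kips; rupture φR_n = 0.75×0.6×65×0.5×11.25 = 164.5 kips; take 164.5 kips (rupture).
Governing: min(62.6, 164.5) = 62.6 kips → weld metal.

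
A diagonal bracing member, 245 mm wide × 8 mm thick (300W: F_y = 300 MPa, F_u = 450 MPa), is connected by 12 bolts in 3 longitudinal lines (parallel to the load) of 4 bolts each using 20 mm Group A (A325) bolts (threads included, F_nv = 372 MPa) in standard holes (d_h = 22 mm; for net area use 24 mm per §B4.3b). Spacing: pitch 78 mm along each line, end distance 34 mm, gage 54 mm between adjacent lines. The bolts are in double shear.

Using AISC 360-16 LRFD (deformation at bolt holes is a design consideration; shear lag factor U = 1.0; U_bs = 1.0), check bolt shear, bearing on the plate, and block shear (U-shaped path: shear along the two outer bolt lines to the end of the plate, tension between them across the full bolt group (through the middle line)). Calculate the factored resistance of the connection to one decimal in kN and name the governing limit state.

Bolt shear: A_b = π(20)²/4 = 314.16 mm². φR_n = 0.75 × 372 × 314.16 × 12 × 2 = 2103.6 kN.
Bearing (8 mm plate, F_u = 450 MPa): end bolts L_c = 34 − 22/2 = 23, R_n = min(1.2×23×8×450, 2.4×20×8×450) = 99.36 kN/bolt; interior L_c = 78 − 22 = 56, R_n = 172.8 kN/bolt. φR_n = 0.75 × (3×99.36 + 9×172.8) = 1390.0 kN.
Block shear: shear path 2×[34+3×78] = 2×268 mm, A_gv = 4288, A_nv = 2×(268 − 3.5×24)×8 = 2944 mm²; tension across gage: (108 − 2×24)×8 = 480 mm². R_n = min(0.6×450×2944, 0.6×300×4288) + 1.0×450×480 = min(794.88, 771.84) + 216 = 987.84 kN. φR_n = 0.75 × 987.84 = 740.9 kN.
Governing: min(2103.6, 1390.0, 740.9) = 740.9 kN → block shear.

740.9 kN (block shear governs)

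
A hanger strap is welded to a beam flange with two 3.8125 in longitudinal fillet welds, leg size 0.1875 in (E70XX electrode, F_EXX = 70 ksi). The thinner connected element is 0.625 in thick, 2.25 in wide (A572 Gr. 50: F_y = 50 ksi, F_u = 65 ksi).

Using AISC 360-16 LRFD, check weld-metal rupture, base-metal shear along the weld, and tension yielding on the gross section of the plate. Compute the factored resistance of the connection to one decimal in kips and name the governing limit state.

31.8 kips (weld metal governs)

Weld metal: throat = 0.707×0.1875 = 0.13256 in, L = 2×3.8125 = 7.625 in. φR_n = 0.75 × 0.6 × 70 × 0.13256 × 7.625 = 31.8 kips.
Base metal shear (0.625 in plate): yield φR_n = 1.0×0.6×50×0.625×7.625 = 143.0 kips; rupture φR_n = 0.75×0.6×65×0.625×7.625 = 139.4 kips; take 139.4 kips (rupture).
Tension yield (gross): A_g = 2.25×0.625 = 1.4063 in². φR_n = 0.90 × 50 × 1.4063 = 63.3 kips.
Governing: min(31.8, 139.4, 63.3) = 31.8 kips → weld metal.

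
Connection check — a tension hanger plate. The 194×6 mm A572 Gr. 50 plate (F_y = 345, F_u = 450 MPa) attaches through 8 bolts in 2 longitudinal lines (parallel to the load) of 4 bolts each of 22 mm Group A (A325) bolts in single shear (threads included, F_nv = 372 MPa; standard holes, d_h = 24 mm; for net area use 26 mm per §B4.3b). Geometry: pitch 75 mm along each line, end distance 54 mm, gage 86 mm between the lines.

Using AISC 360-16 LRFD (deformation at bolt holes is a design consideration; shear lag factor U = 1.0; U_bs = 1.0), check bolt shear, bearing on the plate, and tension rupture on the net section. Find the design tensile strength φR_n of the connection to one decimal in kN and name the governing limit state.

287.6 kN (net-section rupture governs)

Bolt shear: A_b = π(22)²/4 = 380.13 mm². φR_n = 0.75 × 372 × 380.13 × 8 × 1 = 848.5 kN.
Bearing (6 mm plate, F_u = 450 MPa): end bolts L_c = 54 − 24/2 = 42, R_n = min(1.2×42×6×450, 2.4×22×6×450) = 136.08 kN/bolt; interior L_c = 75 − 24 = 51, R_n = 142.56 kN/bolt. φR_n = 0.75 × (2×136.08 + 6×142.56) = 845.6 kN.
Tension rupture (net): A_n = (194 − 2×26)×6 = 852 mm² (U = 1.0, A_e = A_n). φR_n = 0.75 × 450 × 852 = 287.6 kN.
Governing: min(848.5, 845.6, 287.6) = 287.6 kN → net-section rupture.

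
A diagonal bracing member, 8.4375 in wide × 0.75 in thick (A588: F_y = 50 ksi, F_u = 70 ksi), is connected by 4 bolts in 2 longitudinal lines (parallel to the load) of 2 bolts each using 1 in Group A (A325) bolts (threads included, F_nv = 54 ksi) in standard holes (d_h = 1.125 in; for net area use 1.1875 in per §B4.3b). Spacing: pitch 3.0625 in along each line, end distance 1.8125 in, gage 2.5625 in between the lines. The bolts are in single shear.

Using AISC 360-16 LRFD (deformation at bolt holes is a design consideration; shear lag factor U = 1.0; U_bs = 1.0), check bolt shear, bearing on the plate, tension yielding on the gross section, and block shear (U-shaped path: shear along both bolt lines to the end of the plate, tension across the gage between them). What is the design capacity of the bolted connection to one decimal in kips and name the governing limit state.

Bolt shear: A_b = π(1)²/4 = 0.7854 in². φR_n = 0.75 × 54 × 0.7854 × 4 × 1 = 127.2 kips.
Bearing (0.75 in plate, F_u = 70 ksi): end bolts L_c = 1.8125 − 1.125/2 = 1.25, R_n = min(1.2×1.25×0.75×70, 2.4×1×0.75×70) = 78.75 kips/bolt; interior L_c = 3.0625 − 1.125 = 1.9375, R_n = 122.06 kips/bolt. φR_n = 0.75 × (2×78.75 + 2×122.06) = 301.2 kips.
Tension yield (gross): A_g = 8.4375×0.75 = 6.3281 in². φR_n = 0.90 × 50 × 6.3281 = 284.8 kips.
Block shear: shear path 2×[1.8125+1×3.0625] = 2×4.875 in, A_gv = 7.3125, A_nv = 2×(4.875 − 1.5×1.1875)×0.75 = 4.6406 in²; tension across gage: (2.5625 − 1×1.1875)×0.75 = 1.0313 in². R_n = min(0.6×70×4.6406, 0.6×50×7.3125) + 1.0×70×1.0313 = min(194.91, 219.38) + 72.191 = 267.1 kips. φR_n = 0.75 × 267.1 = 200.3 kips.
Governing: min(127.2, 301.2, 284.8, 200.3) = 127.2 kips → bolt shear.

127.2 kips (bolt shear governs)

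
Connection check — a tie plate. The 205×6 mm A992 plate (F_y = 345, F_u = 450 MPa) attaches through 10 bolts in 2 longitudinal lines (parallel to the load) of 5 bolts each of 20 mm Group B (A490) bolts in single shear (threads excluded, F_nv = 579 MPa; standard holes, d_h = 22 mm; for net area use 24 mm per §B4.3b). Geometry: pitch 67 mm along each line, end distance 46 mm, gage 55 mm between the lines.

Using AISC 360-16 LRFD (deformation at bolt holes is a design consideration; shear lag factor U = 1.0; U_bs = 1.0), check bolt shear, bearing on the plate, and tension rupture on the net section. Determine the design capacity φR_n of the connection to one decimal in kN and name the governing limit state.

317.9 kN (net-section rupture governs)

Bolt shear: A_b = π(20)²/4 = 314.16 mm². φR_n = 0.75 × 579 × 314.16 × 10 × 1 = 1364.2 kN.
Bearing (6 mm plate, F_u = 450 MPa): end bolts L_c = 46 − 22/2 = 35, R_n = min(1.2×35×6×450, 2.4×20×6×450) = 113.4 kN/bolt; interior L_c = 67 − 22 = 45, R_n = 129.6 kN/bolt. φR_n = 0.75 × (2×113.4 + 8×129.6) = 947.7 kN.
Tension rupture (net): A_n = (205 − 2×24)×6 = 942 mm² (U = 1.0, A_e = A_n). φR_n = 0.75 × 450 × 942 = 317.9 kN.
Governing: min(1364.2, 947.7, 317.9) = 317.9 kN → net-section rupture.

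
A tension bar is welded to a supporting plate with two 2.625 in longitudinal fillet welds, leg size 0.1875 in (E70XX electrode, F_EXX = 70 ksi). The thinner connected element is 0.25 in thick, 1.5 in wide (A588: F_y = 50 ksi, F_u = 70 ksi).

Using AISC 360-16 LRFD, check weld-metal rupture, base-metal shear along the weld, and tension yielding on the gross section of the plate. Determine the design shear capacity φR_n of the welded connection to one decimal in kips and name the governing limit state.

16.9 kips (gross-section yield governs)

Weld metal: throat = 0.707×0.1875 = 0.13256 in, L = 2×2.625 = 5.25 in. φR_n = 0.75 × 0.6 × 70 × 0.13256 × 5.25 = 21.9 kips.
Base metal shear (0.25 in plate): yield φR_n = 1.0×0.6×50×0.25×5.25 = 39.4 kips; rupture φR_n = 0.75×0.6×70×0.25×5.25 = 41.3 kips; take 39.4 kips (yield).
Tension yield (gross): A_g = 1.5×0.25 = 0.375 in². φR_n = 0.90 × 50 × 0.375 = 16.9 kips.
Governing: min(21.9, 39.4, 16.9) = 16.9 kips → gross-section yield.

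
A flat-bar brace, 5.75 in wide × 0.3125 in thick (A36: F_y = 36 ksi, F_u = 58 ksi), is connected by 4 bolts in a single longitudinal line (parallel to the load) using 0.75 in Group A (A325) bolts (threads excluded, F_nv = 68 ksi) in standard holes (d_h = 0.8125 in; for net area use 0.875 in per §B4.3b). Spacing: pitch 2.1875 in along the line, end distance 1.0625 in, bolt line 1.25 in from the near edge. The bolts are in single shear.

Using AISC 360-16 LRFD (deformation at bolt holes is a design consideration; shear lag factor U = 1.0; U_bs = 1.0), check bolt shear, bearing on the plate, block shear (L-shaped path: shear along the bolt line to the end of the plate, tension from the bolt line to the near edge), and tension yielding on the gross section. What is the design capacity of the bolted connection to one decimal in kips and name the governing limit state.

Bolt shear: A_b = π(0.75)²/4 = 0.44179 in². φR_n = 0.75 × 68 × 0.44179 × 4 × 1 = 90.1 kips.
Bearing (0.3125 in plate, F_u = 58 ksi): end bolts L_c = 1.0625 − 0.8125/2 = 0.65625, R_n = min(1.2×0.65625×0.3125×58, 2.4×0.75×0.3125×58) = 14.273 kips/bolt; interior L_c = 2.1875 − 0.8125 = 1.375, R_n = 29.906 kips/bolt. φR_n = 0.75 × (1×14.273 + 3×29.906) = 78.0 kips.
Block shear: shear path 1×[1.0625+3×2.1875] = 1×7.625 in, A_gv = 2.3828, A_nv = 1×(7.625 − 3.5×0.875)×0.3125 = 1.4258 in²; tension to near edge: (1.25 − 0.5×0.875)×0.3125 = 0.25391 in². R_n = min(0.6×58×1.4258, 0.6×36×2.3828) + 1.0×58×0.25391 = min(49.618, 51.468) + 14.727 = 64.345 kips. φR_n = 0.75 × 64.345 = 48.3 kips.
Tension yield (gross): A_g = 5.75×0.3125 = 1.7969 in². φR_n = 0.90 × 36 × 1.7969 = 58.2 kips.
Governing: min(90.1, 78.0, 48.3, 58.2) = 48.3 kips → block shear.

48.3 kips (block shear governs)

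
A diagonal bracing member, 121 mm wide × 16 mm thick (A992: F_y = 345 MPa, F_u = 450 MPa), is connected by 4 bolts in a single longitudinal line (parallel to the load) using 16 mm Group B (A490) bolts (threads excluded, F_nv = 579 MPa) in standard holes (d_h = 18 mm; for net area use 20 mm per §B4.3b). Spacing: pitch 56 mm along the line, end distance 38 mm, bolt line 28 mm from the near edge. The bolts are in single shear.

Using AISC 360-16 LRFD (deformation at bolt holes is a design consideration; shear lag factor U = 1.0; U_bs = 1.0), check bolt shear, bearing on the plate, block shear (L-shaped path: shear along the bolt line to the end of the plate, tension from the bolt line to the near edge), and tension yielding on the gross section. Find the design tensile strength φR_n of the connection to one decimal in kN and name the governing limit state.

Bolt shear: A_b = π(16)²/4 = 201.06 mm². φR_n = 0.75 × 579 × 201.06 × 4 × 1 = 349.2 kN.
Bearing (16 mm plate, F_u = 450 MPa): end bolts L_c = 38 − 18/2 = 29, R_n = min(1.2×29×16×450, 2.4×16×16×450) = 250.56 kN/bolt; interior L_c = 56 − 18 = 38, R_n = 276.48 kN/bolt. φR_n = 0.75 × (1×250.56 + 3×276.48) = 810.0 kN.
Block shear: shear path 1×[38+3×56] = 1×206 mm, A_gv = 3296, A_nv = 1×(206 − 3.5×20)×16 = 2176 mm²; tension to near edge: (28 − 0.5×20)×16 = 288 mm². R_n = min(0.6×450×2176, 0.6×345×3296) + 1.0×450×288 = min(587.52, 682.27) + 129.6 = 717.12 kN. φR_n = 0.75 × 717.12 = 537.8 kN.
Tension yield (gross): A_g = 121×16 = 1936 mm². φR_n = 0.90 × 345 × 1936 = 601.1 kN.
Governing: min(349.2, 810.0, 537.8, 601.1) = 349.2 kN → bolt shear.

349.2 kN (bolt shear governs)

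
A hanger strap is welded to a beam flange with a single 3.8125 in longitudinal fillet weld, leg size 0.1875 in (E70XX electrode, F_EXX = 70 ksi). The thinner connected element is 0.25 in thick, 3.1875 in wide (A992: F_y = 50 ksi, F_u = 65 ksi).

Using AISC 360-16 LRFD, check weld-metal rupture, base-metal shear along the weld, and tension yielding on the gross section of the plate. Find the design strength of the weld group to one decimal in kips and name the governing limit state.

Weld metal: throat = 0.707×0.1875 = 0.13256 in, L = 3.8125 in. φR_n = 0.75 × 0.6 × 70 × 0.13256 × 3.8125 = 15.9 kips.
Base metal shear (0.25 in plate): yield φR_n = 1.0×0.6×50×0.25×3.8125 = 28.6 kips; rupture φR_n = 0.75×0.6×65×0.25×3.8125 = 27.9 kips; take 27.9 kips (rupture).
Tension yield (gross): A_g = 3.1875×0.25 = 0.79688 in². φR_n = 0.90 × 50 × 0.79688 = 35.9 kips.
Governing: min(15.9, 27.9, 35.9) = 15.9 kips → weld metal.

15.9 kips (weld metal governs)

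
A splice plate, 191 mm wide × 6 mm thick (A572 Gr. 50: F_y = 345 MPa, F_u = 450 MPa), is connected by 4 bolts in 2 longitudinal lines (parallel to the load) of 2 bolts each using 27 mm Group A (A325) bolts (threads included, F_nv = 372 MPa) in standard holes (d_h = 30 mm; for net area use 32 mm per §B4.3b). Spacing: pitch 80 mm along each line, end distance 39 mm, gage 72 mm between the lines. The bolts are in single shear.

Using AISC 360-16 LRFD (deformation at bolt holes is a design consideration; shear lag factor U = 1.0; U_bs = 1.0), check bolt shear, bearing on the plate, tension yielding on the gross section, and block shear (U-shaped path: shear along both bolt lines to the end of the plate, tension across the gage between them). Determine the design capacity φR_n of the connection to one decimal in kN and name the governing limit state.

Bolt shear: A_b = π(27)²/4 = 572.56 mm². φR_n = 0.75 × 372 × 572.56 × 4 × 1 = 639.0 kN.
Bearing (6 mm plate, F_u = 450 MPa): end bolts L_c = 39 − 30/2 = 24, R_n = min(1.2×24×6×450, 2.4×27×6×450) = 77.76 kN/bolt; interior L_c = 80 − 30 = 50, R_n = 162 kN/bolt. φR_n = 0.75 × (2×77.76 + 2×162) = 359.6 kN.
Tension yield (gross): A_g = 191×6 = 1146 mm². φR_n = 0.90 × 345 × 1146 = 355.8 kN.
Block shear: shear path 2×[39+1×80] = 2×119 mm, A_gv = 1428, A_nv = 2×(119 − 1.5×32)×6 = 852 mm²; tension across gage: (72 − 1×32)×6 = 240 mm². R_n = min(0.6×450×852, 0.6×345×1428) + 1.0×450×240 = min(230.04, 295.6) + 108 = 338.04 kN. φR_n = 0.75 × 338.04 = 253.5 kN.
Governing: min(639.0, 359.6, 355.8, 253.5) = 253.5 kN → block shear.

253.5 kN (block shear governs)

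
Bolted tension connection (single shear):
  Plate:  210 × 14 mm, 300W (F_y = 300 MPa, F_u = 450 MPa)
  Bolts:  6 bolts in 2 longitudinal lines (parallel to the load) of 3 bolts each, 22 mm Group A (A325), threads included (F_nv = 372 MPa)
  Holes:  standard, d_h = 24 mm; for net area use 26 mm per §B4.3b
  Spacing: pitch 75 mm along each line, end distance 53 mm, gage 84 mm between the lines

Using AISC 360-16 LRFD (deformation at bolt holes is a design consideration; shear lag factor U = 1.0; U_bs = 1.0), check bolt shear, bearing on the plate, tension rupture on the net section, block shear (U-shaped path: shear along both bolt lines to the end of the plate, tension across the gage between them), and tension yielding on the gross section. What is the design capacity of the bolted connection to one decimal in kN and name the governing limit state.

636.3 kN (bolt shear governs)

Bolt shear: A_b = π(22)²/4 = 380.13 mm². φR_n = 0.75 × 372 × 380.13 × 6 × 1 = 636.3 kN.
Bearing (14 mm plate, F_u = 450 MPa): end bolts L_c = 53 − 24/2 = 41, R_n = min(1.2×41×14×450, 2.4×22×14×450) = 309.96 kN/bolt; interior L_c = 75 − 24 = 51, R_n = 332.64 kN/bolt. φR_n = 0.75 × (2×309.96 + 4×332.64) = 1462.9 kN.
Tension rupture (net): A_n = (210 − 2×26)×14 = 2212 mm² (U = 1.0, A_e = A_n). φR_n = 0.75 × 450 × 2212 = 746.6 kN.
Block shear: shear path 2×[53+2×75] = 2×203 mm, A_gv = 5684, A_nv = 2×(203 − 2.5×26)×14 = 3864 mm²; tension across gage: (84 − 1×26)×14 = 812 mm². R_n = min(0.6×450×3864, 0.6×300×5684) + 1.0×450×812 = min(1043.3, 1023.1) + 365.4 = 1388.5 kN. φR_n = 0.75 × 1388.5 = 1041.4 kN.
Tension yield (gross): A_g = 210×14 = 2940 mm². φR_n = 0.90 × 300 × 2940 = 793.8 kN.
Governing: min(636.3, 1462.9, 746.6, 1041.4, 793.8) = 636.3 kN → bolt shear.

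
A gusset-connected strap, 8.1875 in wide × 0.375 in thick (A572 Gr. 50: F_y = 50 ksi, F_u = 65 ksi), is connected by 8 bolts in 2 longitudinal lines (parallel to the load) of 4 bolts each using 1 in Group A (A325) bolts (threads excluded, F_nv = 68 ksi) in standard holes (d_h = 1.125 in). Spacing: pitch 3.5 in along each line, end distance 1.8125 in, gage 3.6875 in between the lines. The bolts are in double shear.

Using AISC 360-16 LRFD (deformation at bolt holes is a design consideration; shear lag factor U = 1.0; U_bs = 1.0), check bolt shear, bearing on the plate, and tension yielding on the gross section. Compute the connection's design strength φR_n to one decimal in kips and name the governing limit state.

Bolt shear: A_b = π(1)²/4 = 0.7854 in². φR_n = 0.75 × 68 × 0.7854 × 8 × 2 = 640.9 kips.
Bearing (0.375 in plate, F_u = 65 ksi): end bolts L_c = 1.8125 − 1.125/2 = 1.25, R_n = min(1.2×1.25×0.375×65, 2.4×1×0.375×65) = 36.563 kips/bolt; interior L_c = 3.5 − 1.125 = 2.375, R_n = 58.5 kips/bolt. φR_n = 0.75 × (2×36.563 + 6×58.5) = 318.1 kips.
Tension yield (gross): A_g = 8.1875×0.375 = 3.0703 in². φR_n = 0.90 × 50 × 3.0703 = 138.2 kips.
Governing: min(640.9, 318.1, 138.2) = 138.2 kips → gross-section yield.

138.2 kips (gross-section yield governs)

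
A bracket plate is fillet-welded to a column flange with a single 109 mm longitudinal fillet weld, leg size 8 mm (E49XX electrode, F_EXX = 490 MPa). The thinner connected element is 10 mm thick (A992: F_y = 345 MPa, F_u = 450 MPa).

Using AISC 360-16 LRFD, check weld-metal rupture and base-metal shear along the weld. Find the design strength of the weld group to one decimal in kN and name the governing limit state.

135.9 kN (weld metal governs)

Weld metal: throat = 0.707×8 = 5.656 mm, L = 109 mm. φR_n = 0.75 × 0.6 × 490 × 5.656 × 109 = 135.9 kN.
Base metal shear (10 mm plate): yield φR_n = 1.0×0.6×345×10×109 = 225.6 kN; rupture φR_n = 0.75×0.6×450×10×109 = 220.7 kN; take 220.7 kN (rupture).
Governing: min(135.9, 220.7) = 135.9 kN → weld metal.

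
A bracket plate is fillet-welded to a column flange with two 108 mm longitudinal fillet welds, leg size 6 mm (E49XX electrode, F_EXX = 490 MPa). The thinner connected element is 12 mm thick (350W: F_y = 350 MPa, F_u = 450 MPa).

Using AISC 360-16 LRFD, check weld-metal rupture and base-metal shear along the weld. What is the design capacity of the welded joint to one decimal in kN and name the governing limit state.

Weld metal: throat = 0.707×6 = 4.242 mm, L = 2×108 = 216 mm. φR_n = 0.75 × 0.6 × 490 × 4.242 × 216 = 202.0 kN.
Base metal shear (12 mm plate): yield φR_n = 1.0×0.6×350×12×216 = 544.3 kN; rupture φR_n = 0.75×0.6×450×12×216 = 524.9 kN; take 524.9 kN (rupture).
Governing: min(202.0, 524.9) = 202.0 kN → weld metal.

202.0 kN (weld metal governs)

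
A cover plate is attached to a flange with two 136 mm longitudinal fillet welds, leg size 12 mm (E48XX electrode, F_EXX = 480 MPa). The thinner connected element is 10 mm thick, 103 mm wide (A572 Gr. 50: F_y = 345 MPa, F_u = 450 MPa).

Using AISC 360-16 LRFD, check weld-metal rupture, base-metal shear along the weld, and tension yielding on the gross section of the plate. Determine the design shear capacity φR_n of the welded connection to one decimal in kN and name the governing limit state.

Weld metal: throat = 0.707×12 = 8.484 mm, L = 2×136 = 272 mm. φR_n = 0.75 × 0.6 × 480 × 8.484 × 272 = 498.5 kN.
Base metal shear (10 mm plate): yield φR_n = 1.0×0.6×345×10×272 = 563.0 kN; rupture φR_n = 0.75×0.6×450×10×272 = 550.8 kN; take 550.8 kN (rupture).
Tension yield (gross): A_g = 103×10 = 1030 mm². φR_n = 0.90 × 345 × 1030 = 319.8 kN.
Governing: min(498.5, 550.8, 319.8) = 319.8 kN → gross-section yield.

319.8 kN (gross-section yield governs)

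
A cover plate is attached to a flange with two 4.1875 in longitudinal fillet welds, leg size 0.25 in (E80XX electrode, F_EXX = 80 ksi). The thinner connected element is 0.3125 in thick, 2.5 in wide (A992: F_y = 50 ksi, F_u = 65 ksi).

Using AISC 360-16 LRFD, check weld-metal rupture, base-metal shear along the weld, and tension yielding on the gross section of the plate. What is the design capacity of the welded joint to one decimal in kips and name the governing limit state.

35.2 kips (gross-section yield governs)

Weld metal: throat = 0.707×0.25 = 0.17675 in, L = 2×4.1875 = 8.375 in. φR_n = 0.75 × 0.6 × 80 × 0.17675 × 8.375 = 53.3 kips.
Base metal shear (0.3125 in plate): yield φR_n = 1.0×0.6×50×0.3125×8.375 = 78.5 kips; rupture φR_n = 0.75×0.6×65×0.3125×8.375 = 76.6 kips; take 76.6 kips (rupture).
Tension yield (gross): A_g = 2.5×0.3125 = 0.78125 in². φR_n = 0.90 × 50 × 0.78125 = 35.2 kips.
Governing: min(53.3, 76.6, 35.2) = 35.2 kips → gross-section yield.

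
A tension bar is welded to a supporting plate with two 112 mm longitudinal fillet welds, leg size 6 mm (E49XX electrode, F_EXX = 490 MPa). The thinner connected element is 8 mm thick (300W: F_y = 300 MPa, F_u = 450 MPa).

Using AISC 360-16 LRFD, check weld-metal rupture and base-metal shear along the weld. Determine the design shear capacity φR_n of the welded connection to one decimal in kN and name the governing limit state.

209.5 kN (weld metal governs)

Weld metal: throat = 0.707×6 = 4.242 mm, L = 2×112 = 224 mm. φR_n = 0.75 × 0.6 × 490 × 4.242 × 224 = 209.5 kN.
Base metal shear (8 mm plate): yield φR_n = 1.0×0.6×300×8×224 = 322.6 kN; rupture φR_n = 0.75×0.6×450×8×224 = 362.9 kN; take 322.6 kN (yield).
Governing: min(209.5, 322.6) = 209.5 kN → weld metal.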